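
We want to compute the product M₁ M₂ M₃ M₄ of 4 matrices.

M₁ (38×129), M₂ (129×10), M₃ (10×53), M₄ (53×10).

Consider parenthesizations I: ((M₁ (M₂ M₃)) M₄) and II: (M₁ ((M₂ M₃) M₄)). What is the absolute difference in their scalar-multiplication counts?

162556

Order I = ((M₁ (M₂ M₃)) M₄): (M₂ M₃): 129×10 by 10×53 → 129×53, cost 129·10·53 = 68370; (M₁ (M₂ M₃)): 38×129 by 129×53 → 38×53, cost 38·129·53 = 259806; cumulative 328176; ((M₁ (M₂ M₃)) M₄): 38×53 by 53×10 → 38×10, cost 38·53·10 = 20140; cumulative 348316. Total 348316.
Order II = (M₁ ((M₂ M₃) M₄)): (M₂ M₃): 129×10 by 10×53 → 129×53, cost 129·10·53 = 68370; ((M₂ M₃) M₄): 129×53 by 53×10 → 129×10, cost 129·53·10 = 68370; cumulative 136740; (M₁ ((M₂ M₃) M₄)): 38×129 by 129×10 → 38×10, cost 38·129·10 = 49020; cumulative 185760. Total 185760.
Difference: |348316 − 185760| = 162556.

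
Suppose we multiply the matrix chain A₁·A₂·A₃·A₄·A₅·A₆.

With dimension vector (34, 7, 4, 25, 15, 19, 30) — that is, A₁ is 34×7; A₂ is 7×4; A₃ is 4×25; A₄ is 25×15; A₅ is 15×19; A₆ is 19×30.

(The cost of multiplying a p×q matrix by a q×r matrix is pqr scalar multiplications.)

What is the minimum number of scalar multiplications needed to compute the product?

Adjacent pairs: A₁A₂ = 34·7·4 = 952; A₂A₃ = 7·4·25 = 700; A₃A₄ = 4·25·15 = 1500; A₄A₅ = 25·15·19 = 7125; A₅A₆ = 15·19·30 = 8550.
Length 3: A₁..A₃: k=1: 0+700+34·7·25=6650; k=2: 952+0+34·4·25=4352 → min 4352 | A₂..A₄: k=2: 0+1500+7·4·15=1920; k=3: 700+0+7·25·15=3325 → min 1920 | A₃..A₅: k=3: 0+7125+4·25·19=9025; k=4: 1500+0+4·15·19=2640 → min 2640 | A₄..A₆: k=4: 0+8550+25·15·30=19800; k=5: 7125+0+25·19·30=21375 → min 19800.
Length 4: A₁..A₄: k=1: 0+1920+34·7·15=5490; k=2: 952+1500+34·4·15=4492; k=3: 4352+0+34·25·15=17102 → min 4492 | A₂..A₅: k=2: 0+2640+7·4·19=3172; k=3: 700+7125+7·25·19=11150; k=4: 1920+0+7·15·19=3915 → min 3172 | A₃..A₆: k=3: 0+19800+4·25·30=22800; k=4: 1500+8550+4·15·30=11850; k=5: 2640+0+4·19·30=4920 → min 4920.
Length 5: A₁..A₅: k=1: 0+3172+34·7·19=7694; k=2: 952+2640+34·4·19=6176; k=3: 4352+7125+34·25·19=27627; k=4: 4492+0+34·15·19=14182 → min 6176 | A₂..A₆: k=2: 0+4920+7·4·30=5760; k=3: 700+19800+7·25·30=25750; k=4: 1920+8550+7·15·30=13620; k=5: 3172+0+7·19·30=7162 → min 5760.
Length 6: A₁..A₆: k=1: 0+5760+34·7·30=12900; k=2: 952+4920+34·4·30=9952; k=3: 4352+19800+34·25·30=49652; k=4: 4492+8550+34·15·30=28342; k=5: 6176+0+34·19·30=25556 → min 9952.
Optimal order: ((A₁·A₂)·(((A₃·A₄)·A₅)·A₆)) with cost 9952.

9952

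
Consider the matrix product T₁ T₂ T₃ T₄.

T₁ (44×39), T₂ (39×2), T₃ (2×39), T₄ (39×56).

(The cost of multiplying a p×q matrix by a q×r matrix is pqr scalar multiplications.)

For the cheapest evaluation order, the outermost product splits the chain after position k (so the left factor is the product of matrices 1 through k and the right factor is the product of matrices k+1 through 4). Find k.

2

Adjacent pairs: T₁T₂ = 44·39·2 = 3432; T₂T₃ = 39·2·39 = 3042; T₃T₄ = 2·39·56 = 4368.
Length 3: T₁..T₃: k=1: 0+3042+44·39·39=69966; k=2: 3432+0+44·2·39=6864 → min 6864 | T₂..T₄: k=2: 0+4368+39·2·56=8736; k=3: 3042+0+39·39·56=88218 → min 8736.
Top-level splits: k=1: (T₁..T₁)·(T₂..T₄) → 0+8736+44·39·56 = 104832; k=2: (T₁..T₂)·(T₃..T₄) → 3432+4368+44·2·56 = 12728; k=3: (T₁..T₃)·(T₄..T₄) → 6864+0+44·39·56 = 102960.
Best split is after T₂, i.e. k = 2.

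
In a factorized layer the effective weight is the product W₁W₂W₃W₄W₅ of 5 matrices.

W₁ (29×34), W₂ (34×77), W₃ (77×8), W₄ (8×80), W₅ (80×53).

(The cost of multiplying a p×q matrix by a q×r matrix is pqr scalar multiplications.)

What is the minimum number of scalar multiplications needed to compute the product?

75048

Adjacent pairs: W₁W₂ = 29·34·77 = 75922; W₂W₃ = 34·77·8 = 20944; W₃W₄ = 77·8·80 = 49280; W₄W₅ = 8·80·53 = 33920.
Length 3: W₁..W₃: k=1: 0+20944+29·34·8=28832; k=2: 75922+0+29·77·8=93786 → min 28832 | W₂..W₄: k=2: 0+49280+34·77·80=258720; k=3: 20944+0+34·8·80=42704 → min 42704 | W₃..W₅: k=3: 0+33920+77·8·53=66568; k=4: 49280+0+77·80·53=375760 → min 66568.
Length 4: W₁..W₄: k=1: 0+42704+29·34·80=121584; k=2: 75922+49280+29·77·80=303842; k=3: 28832+0+29·8·80=47392 → min 47392 | W₂..W₅: k=2: 0+66568+34·77·53=205322; k=3: 20944+33920+34·8·53=69280; k=4: 42704+0+34·80·53=186864 → min 69280.
Length 5: W₁..W₅: k=1: 0+69280+29·34·53=121538; k=2: 75922+66568+29·77·53=260839; k=3: 28832+33920+29·8·53=75048; k=4: 47392+0+29·80·53=170352 → min 75048.
Optimal order: ((W₁(W₂W₃))(W₄W₅)) with cost 75048.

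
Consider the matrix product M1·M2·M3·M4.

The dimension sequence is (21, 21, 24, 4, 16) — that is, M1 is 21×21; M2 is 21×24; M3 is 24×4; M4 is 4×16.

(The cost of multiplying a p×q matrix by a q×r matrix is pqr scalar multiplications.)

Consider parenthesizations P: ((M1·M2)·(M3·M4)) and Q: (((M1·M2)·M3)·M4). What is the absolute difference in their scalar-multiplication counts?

Order P = ((M1·M2)·(M3·M4)): (M1·M2): 21×21 by 21×24 → 21×24, cost 21·21·24 = 10584; (M3·M4): 24×4 by 4×16 → 24×16, cost 24·4·16 = 1536; ((M1·M2)·(M3·M4)): 21×24 by 24×16 → 21×16, cost 21·24·16 = 8064; cumulative 20184. Total 20184.
Order Q = (((M1·M2)·M3)·M4): (M1·M2): 21×21 by 21×24 → 21×24, cost 21·21·24 = 10584; ((M1·M2)·M3): 21×24 by 24×4 → 21×4, cost 21·24·4 = 2016; cumulative 12600; (((M1·M2)·M3)·M4): 21×4 by 4×16 → 21×16, cost 21·4·16 = 1344; cumulative 13944. Total 13944.
Difference: |20184 − 13944| = 6240.

6240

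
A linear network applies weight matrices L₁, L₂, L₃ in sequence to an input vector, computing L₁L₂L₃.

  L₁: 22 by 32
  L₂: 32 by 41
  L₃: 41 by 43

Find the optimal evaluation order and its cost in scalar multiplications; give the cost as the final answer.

(L₁(L₂L₃)): cost 86688.
((L₁L₂)L₃): cost 67650.
Optimal: ((L₁L₂)L₃) with cost 67650.

67650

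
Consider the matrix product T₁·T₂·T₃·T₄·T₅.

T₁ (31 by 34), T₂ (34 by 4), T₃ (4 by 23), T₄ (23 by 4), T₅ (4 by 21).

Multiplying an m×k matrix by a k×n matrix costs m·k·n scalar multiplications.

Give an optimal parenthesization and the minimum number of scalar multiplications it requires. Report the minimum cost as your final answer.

Adjacent pairs: T₁T₂ = 31·34·4 = 4216; T₂T₃ = 34·4·23 = 3128; T₃T₄ = 4·23·4 = 368; T₄T₅ = 23·4·21 = 1932.
Length 3: T₁..T₃: k=1: 0+3128+31·34·23=27370; k=2: 4216+0+31·4·23=7068 → min 7068 | T₂..T₄: k=2: 0+368+34·4·4=912; k=3: 3128+0+34·23·4=6256 → min 912 | T₃..T₅: k=3: 0+1932+4·23·21=3864; k=4: 368+0+4·4·21=704 → min 704.
Length 4: T₁..T₄: k=1: 0+912+31·34·4=5128; k=2: 4216+368+31·4·4=5080; k=3: 7068+0+31·23·4=9920 → min 5080 | T₂..T₅: k=2: 0+704+34·4·21=3560; k=3: 3128+1932+34·23·21=21482; k=4: 912+0+34·4·21=3768 → min 3560.
Length 5: T₁..T₅: k=1: 0+3560+31·34·21=25694; k=2: 4216+704+31·4·21=7524; k=3: 7068+1932+31·23·21=23973; k=4: 5080+0+31·4·21=7684 → min 7524.
Optimal parenthesization: ((T₁·T₂)·((T₃·T₄)·T₅)) with cost 7524.

7524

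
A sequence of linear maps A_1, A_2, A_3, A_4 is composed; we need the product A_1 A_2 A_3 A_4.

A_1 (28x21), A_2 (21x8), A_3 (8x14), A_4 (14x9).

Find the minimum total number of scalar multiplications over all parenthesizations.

Adjacent pairs: A_1A_2 = 28·21·8 = 4704; A_2A_3 = 21·8·14 = 2352; A_3A_4 = 8·14·9 = 1008.
Length 3: A_1..A_3: k=1: 0+2352+28·21·14=10584; k=2: 4704+0+28·8·14=7840 → min 7840 | A_2..A_4: k=2: 0+1008+21·8·9=2520; k=3: 2352+0+21·14·9=4998 → min 2520.
Length 4: A_1..A_4: k=1: 0+2520+28·21·9=7812; k=2: 4704+1008+28·8·9=7728; k=3: 7840+0+28·14·9=11368 → min 7728.
Optimal order: ((A_1 A_2) (A_3 A_4)) with cost 7728.

7728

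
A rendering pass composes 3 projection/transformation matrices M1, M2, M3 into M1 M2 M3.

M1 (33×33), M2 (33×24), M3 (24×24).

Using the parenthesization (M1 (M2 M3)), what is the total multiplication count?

45144

(M2 M3): 33×24 by 24×24 → 33×24, cost 33·24·24 = 19008
(M1 (M2 M3)): 33×33 by 33×24 → 33×24, cost 33·33·24 = 26136; cumulative 45144
Total: 45144 scalar multiplications.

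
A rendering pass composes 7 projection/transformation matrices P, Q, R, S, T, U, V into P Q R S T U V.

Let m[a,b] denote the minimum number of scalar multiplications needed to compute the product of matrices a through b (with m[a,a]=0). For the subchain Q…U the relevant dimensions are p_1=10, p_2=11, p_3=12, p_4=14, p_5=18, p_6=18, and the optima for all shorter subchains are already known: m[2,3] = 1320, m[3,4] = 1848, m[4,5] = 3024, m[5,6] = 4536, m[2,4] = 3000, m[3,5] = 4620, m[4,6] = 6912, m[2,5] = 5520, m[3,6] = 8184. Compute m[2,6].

m[2,6] = min over k∈[2,5] of m[2,k]+m[k+1,6]+p_{1}·p_k·p_{6}.
k=2: 0 + 8184 + 10·11·18 = 10164; k=3: 1320 + 6912 + 10·12·18 = 10392; k=4: 3000 + 4536 + 10·14·18 = 10056; k=5: 5520 + 0 + 10·18·18 = 8760.
Minimum: 8760 at k=5.

8760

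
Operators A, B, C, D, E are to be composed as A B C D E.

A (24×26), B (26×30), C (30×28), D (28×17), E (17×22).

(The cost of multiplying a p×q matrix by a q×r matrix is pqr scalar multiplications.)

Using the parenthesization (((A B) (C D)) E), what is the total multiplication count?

(A B): 24×26 by 26×30 → 24×30, cost 24·26·30 = 18720
(C D): 30×28 by 28×17 → 30×17, cost 30·28·17 = 14280
((A B) (C D)): 24×30 by 30×17 → 24×17, cost 24·30·17 = 12240; cumulative 45240
(((A B) (C D)) E): 24×17 by 17×22 → 24×22, cost 24·17·22 = 8976; cumulative 54216
Total: 54216 scalar multiplications.

54216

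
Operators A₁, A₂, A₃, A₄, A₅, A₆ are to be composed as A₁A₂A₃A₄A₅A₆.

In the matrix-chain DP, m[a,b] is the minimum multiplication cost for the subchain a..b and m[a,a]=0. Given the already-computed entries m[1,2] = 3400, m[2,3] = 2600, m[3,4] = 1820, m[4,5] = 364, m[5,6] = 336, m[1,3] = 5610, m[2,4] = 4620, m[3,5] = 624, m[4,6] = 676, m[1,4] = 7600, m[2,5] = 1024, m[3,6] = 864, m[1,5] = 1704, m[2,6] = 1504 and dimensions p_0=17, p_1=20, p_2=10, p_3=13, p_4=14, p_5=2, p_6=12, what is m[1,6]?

2112

m[1,6] = min over k∈[1,5] of m[1,k]+m[k+1,6]+p_{0}·p_k·p_{6}.
k=1: 0 + 1504 + 17·20·12 = 5584; k=2: 3400 + 864 + 17·10·12 = 6304; k=3: 5610 + 676 + 17·13·12 = 8938; k=4: 7600 + 336 + 17·14·12 = 10792; k=5: 1704 + 0 + 17·2·12 = 2112.
Minimum: 2112 at k=5.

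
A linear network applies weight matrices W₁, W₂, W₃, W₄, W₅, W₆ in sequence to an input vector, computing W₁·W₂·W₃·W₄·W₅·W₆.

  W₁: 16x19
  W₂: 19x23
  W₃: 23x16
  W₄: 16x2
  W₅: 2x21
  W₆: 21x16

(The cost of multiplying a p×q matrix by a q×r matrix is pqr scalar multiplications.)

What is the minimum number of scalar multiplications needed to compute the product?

3402

Adjacent pairs: W₁W₂ = 16·19·23 = 6992; W₂W₃ = 19·23·16 = 6992; W₃W₄ = 23·16·2 = 736; W₄W₅ = 16·2·21 = 672; W₅W₆ = 2·21·16 = 672.
Length 3: W₁..W₃: k=1: 0+6992+16·19·16=11856; k=2: 6992+0+16·23·16=12880 → min 11856 | W₂..W₄: k=2: 0+736+19·23·2=1610; k=3: 6992+0+19·16·2=7600 → min 1610 | W₃..W₅: k=3: 0+672+23·16·21=8400; k=4: 736+0+23·2·21=1702 → min 1702 | W₄..W₆: k=4: 0+672+16·2·16=1184; k=5: 672+0+16·21·16=6048 → min 1184.
Length 4: W₁..W₄: k=1: 0+1610+16·19·2=2218; k=2: 6992+736+16·23·2=8464; k=3: 11856+0+16·16·2=12368 → min 2218 | W₂..W₅: k=2: 0+1702+19·23·21=10879; k=3: 6992+672+19·16·21=14048; k=4: 1610+0+19·2·21=2408 → min 2408 | W₃..W₆: k=3: 0+1184+23·16·16=7072; k=4: 736+672+23·2·16=2144; k=5: 1702+0+23·21·16=9430 → min 2144.
Length 5: W₁..W₅: k=1: 0+2408+16·19·21=8792; k=2: 6992+1702+16·23·21=16422; k=3: 11856+672+16·16·21=17904; k=4: 2218+0+16·2·21=2890 → min 2890 | W₂..W₆: k=2: 0+2144+19·23·16=9136; k=3: 6992+1184+19·16·16=13040; k=4: 1610+672+19·2·16=2890; k=5: 2408+0+19·21·16=8792 → min 2890.
Length 6: W₁..W₆: k=1: 0+2890+16·19·16=7754; k=2: 6992+2144+16·23·16=15024; k=3: 11856+1184+16·16·16=17136; k=4: 2218+672+16·2·16=3402; k=5: 2890+0+16·21·16=8266 → min 3402.
Optimal order: ((W₁·(W₂·(W₃·W₄)))·(W₅·W₆)) with cost 3402.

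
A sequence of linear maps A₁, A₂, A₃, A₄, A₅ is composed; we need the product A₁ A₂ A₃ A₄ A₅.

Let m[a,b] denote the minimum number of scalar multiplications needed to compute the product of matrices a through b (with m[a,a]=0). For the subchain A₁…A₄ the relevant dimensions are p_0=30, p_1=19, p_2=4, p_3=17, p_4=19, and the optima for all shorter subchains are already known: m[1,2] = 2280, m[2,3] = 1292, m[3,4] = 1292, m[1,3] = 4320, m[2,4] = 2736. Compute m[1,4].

m[1,4] = min over k∈[1,3] of m[1,k]+m[k+1,4]+p_{0}·p_k·p_{4}.
k=1: 0 + 2736 + 30·19·19 = 13566; k=2: 2280 + 1292 + 30·4·19 = 5852; k=3: 4320 + 0 + 30·17·19 = 14010.
Minimum: 5852 at k=2.

5852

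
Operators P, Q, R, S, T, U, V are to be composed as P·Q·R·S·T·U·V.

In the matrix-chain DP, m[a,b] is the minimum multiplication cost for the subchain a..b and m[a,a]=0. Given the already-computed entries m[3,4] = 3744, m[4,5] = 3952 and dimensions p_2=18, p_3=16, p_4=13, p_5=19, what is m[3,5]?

8190

m[3,5] = min over k∈[3,4] of m[3,k]+m[k+1,5]+p_{2}·p_k·p_{5}.
k=3: 0 + 3952 + 18·16·19 = 9424; k=4: 3744 + 0 + 18·13·19 = 8190.
Minimum: 8190 at k=4.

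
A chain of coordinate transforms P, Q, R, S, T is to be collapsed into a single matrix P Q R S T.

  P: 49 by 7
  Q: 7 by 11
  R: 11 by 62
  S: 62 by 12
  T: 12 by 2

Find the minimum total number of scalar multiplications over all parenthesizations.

3692

Adjacent pairs: PQ = 49·7·11 = 3773; QR = 7·11·62 = 4774; RS = 11·62·12 = 8184; ST = 62·12·2 = 1488.
Length 3: P..R: k=1: 0+4774+49·7·62=26040; k=2: 3773+0+49·11·62=37191 → min 26040 | Q..S: k=2: 0+8184+7·11·12=9108; k=3: 4774+0+7·62·12=9982 → min 9108 | R..T: k=3: 0+1488+11·62·2=2852; k=4: 8184+0+11·12·2=8448 → min 2852.
Length 4: P..S: k=1: 0+9108+49·7·12=13224; k=2: 3773+8184+49·11·12=18425; k=3: 26040+0+49·62·12=62496 → min 13224 | Q..T: k=2: 0+2852+7·11·2=3006; k=3: 4774+1488+7·62·2=7130; k=4: 9108+0+7·12·2=9276 → min 3006.
Length 5: P..T: k=1: 0+3006+49·7·2=3692; k=2: 3773+2852+49·11·2=7703; k=3: 26040+1488+49·62·2=33604; k=4: 13224+0+49·12·2=14400 → min 3692.
Optimal order: (P (Q (R (S T)))) with cost 3692.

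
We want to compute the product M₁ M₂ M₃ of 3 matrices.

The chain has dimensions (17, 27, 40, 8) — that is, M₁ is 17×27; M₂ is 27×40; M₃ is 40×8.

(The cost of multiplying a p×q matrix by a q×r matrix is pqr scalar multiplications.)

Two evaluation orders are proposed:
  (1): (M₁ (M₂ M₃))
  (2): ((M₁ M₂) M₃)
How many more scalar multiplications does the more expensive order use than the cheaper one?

11488

Order (1) = (M₁ (M₂ M₃)): (M₂ M₃): 27×40 by 40×8 → 27×8, cost 27·40·8 = 8640; (M₁ (M₂ M₃)): 17×27 by 27×8 → 17×8, cost 17·27·8 = 3672; cumulative 12312. Total 12312.
Order (2) = ((M₁ M₂) M₃): (M₁ M₂): 17×27 by 27×40 → 17×40, cost 17·27·40 = 18360; ((M₁ M₂) M₃): 17×40 by 40×8 → 17×8, cost 17·40·8 = 5440; cumulative 23800. Total 23800.
Difference: |12312 − 23800| = 11488.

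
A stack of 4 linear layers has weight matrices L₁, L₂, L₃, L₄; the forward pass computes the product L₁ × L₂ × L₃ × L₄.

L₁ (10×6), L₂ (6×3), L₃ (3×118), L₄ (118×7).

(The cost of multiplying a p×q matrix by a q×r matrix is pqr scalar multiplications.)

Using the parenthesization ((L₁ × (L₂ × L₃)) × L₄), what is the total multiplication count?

17464

(L₂ × L₃): 6×3 by 3×118 → 6×118, cost 6·3·118 = 2124
(L₁ × (L₂ × L₃)): 10×6 by 6×118 → 10×118, cost 10·6·118 = 7080; cumulative 9204
((L₁ × (L₂ × L₃)) × L₄): 10×118 by 118×7 → 10×7, cost 10·118·7 = 8260; cumulative 17464
Total: 17464 scalar multiplications.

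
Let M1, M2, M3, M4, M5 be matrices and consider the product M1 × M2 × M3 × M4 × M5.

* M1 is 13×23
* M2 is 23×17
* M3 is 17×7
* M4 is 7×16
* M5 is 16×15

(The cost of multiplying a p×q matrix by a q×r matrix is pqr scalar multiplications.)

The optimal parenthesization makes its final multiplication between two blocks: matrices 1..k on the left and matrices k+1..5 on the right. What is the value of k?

3

Adjacent pairs: M1M2 = 13·23·17 = 5083; M2M3 = 23·17·7 = 2737; M3M4 = 17·7·16 = 1904; M4M5 = 7·16·15 = 1680.
Length 3: M1..M3: k=1: 0+2737+13·23·7=4830; k=2: 5083+0+13·17·7=6630 → min 4830 | M2..M4: k=2: 0+1904+23·17·16=8160; k=3: 2737+0+23·7·16=5313 → min 5313 | M3..M5: k=3: 0+1680+17·7·15=3465; k=4: 1904+0+17·16·15=5984 → min 3465.
Length 4: M1..M4: k=1: 0+5313+13·23·16=10097; k=2: 5083+1904+13·17·16=10523; k=3: 4830+0+13·7·16=6286 → min 6286 | M2..M5: k=2: 0+3465+23·17·15=9330; k=3: 2737+1680+23·7·15=6832; k=4: 5313+0+23·16·15=10833 → min 6832.
Top-level splits: k=1: (M1..M1)·(M2..M5) → 0+6832+13·23·15 = 11317; k=2: (M1..M2)·(M3..M5) → 5083+3465+13·17·15 = 11863; k=3: (M1..M3)·(M4..M5) → 4830+1680+13·7·15 = 7875; k=4: (M1..M4)·(M5..M5) → 6286+0+13·16·15 = 9406.
Best split is after M3, i.e. k = 3.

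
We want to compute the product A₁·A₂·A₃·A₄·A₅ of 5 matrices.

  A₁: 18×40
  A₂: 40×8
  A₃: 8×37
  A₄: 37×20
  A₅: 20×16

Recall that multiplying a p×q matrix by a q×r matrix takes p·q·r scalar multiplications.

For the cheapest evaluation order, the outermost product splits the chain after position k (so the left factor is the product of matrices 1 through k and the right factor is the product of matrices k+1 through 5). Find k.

2

Adjacent pairs: A₁A₂ = 18·40·8 = 5760; A₂A₃ = 40·8·37 = 11840; A₃A₄ = 8·37·20 = 5920; A₄A₅ = 37·20·16 = 11840.
Length 3: A₁..A₃: k=1: 0+11840+18·40·37=38480; k=2: 5760+0+18·8·37=11088 → min 11088 | A₂..A₄: k=2: 0+5920+40·8·20=12320; k=3: 11840+0+40·37·20=41440 → min 12320 | A₃..A₅: k=3: 0+11840+8·37·16=16576; k=4: 5920+0+8·20·16=8480 → min 8480.
Length 4: A₁..A₄: k=1: 0+12320+18·40·20=26720; k=2: 5760+5920+18·8·20=14560; k=3: 11088+0+18·37·20=24408 → min 14560 | A₂..A₅: k=2: 0+8480+40·8·16=13600; k=3: 11840+11840+40·37·16=47360; k=4: 12320+0+40·20·16=25120 → min 13600.
Top-level splits: k=1: (A₁..A₁)·(A₂..A₅) → 0+13600+18·40·16 = 25120; k=2: (A₁..A₂)·(A₃..A₅) → 5760+8480+18·8·16 = 16544; k=3: (A₁..A₃)·(A₄..A₅) → 11088+11840+18·37·16 = 33584; k=4: (A₁..A₄)·(A₅..A₅) → 14560+0+18·20·16 = 20320.
Best split is after A₂, i.e. k = 2.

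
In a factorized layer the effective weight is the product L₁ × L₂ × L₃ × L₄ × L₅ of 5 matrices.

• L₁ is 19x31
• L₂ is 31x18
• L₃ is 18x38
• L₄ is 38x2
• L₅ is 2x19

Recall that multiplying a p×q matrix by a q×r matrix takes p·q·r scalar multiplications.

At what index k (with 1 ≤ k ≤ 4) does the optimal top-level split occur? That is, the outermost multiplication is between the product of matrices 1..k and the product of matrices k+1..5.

Adjacent pairs: L₁L₂ = 19·31·18 = 10602; L₂L₃ = 31·18·38 = 21204; L₃L₄ = 18·38·2 = 1368; L₄L₅ = 38·2·19 = 1444.
Length 3: L₁..L₃: k=1: 0+21204+19·31·38=43586; k=2: 10602+0+19·18·38=23598 → min 23598 | L₂..L₄: k=2: 0+1368+31·18·2=2484; k=3: 21204+0+31·38·2=23560 → min 2484 | L₃..L₅: k=3: 0+1444+18·38·19=14440; k=4: 1368+0+18·2·19=2052 → min 2052.
Length 4: L₁..L₄: k=1: 0+2484+19·31·2=3662; k=2: 10602+1368+19·18·2=12654; k=3: 23598+0+19·38·2=25042 → min 3662 | L₂..L₅: k=2: 0+2052+31·18·19=12654; k=3: 21204+1444+31·38·19=45030; k=4: 2484+0+31·2·19=3662 → min 3662.
Top-level splits: k=1: (L₁..L₁)·(L₂..L₅) → 0+3662+19·31·19 = 14853; k=2: (L₁..L₂)·(L₃..L₅) → 10602+2052+19·18·19 = 19152; k=3: (L₁..L₃)·(L₄..L₅) → 23598+1444+19·38·19 = 38760; k=4: (L₁..L₄)·(L₅..L₅) → 3662+0+19·2·19 = 4384.
Best split is after L₄, i.e. k = 4.

4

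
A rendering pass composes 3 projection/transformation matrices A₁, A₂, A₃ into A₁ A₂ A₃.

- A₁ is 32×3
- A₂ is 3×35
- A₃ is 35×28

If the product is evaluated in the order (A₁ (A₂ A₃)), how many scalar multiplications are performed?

5628

(A₂ A₃): 3×35 by 35×28 → 3×28, cost 3·35·28 = 2940
(A₁ (A₂ A₃)): 32×3 by 3×28 → 32×28, cost 32·3·28 = 2688; cumulative 5628
Total: 5628 scalar multiplications.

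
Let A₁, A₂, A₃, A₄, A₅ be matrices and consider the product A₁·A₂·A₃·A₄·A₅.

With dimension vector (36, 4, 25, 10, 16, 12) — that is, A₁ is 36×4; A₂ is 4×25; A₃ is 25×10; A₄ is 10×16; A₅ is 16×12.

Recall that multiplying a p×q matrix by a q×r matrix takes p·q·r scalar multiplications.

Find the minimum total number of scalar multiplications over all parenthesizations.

4136

Adjacent pairs: A₁A₂ = 36·4·25 = 3600; A₂A₃ = 4·25·10 = 1000; A₃A₄ = 25·10·16 = 4000; A₄A₅ = 10·16·12 = 1920.
Length 3: A₁..A₃: k=1: 0+1000+36·4·10=2440; k=2: 3600+0+36·25·10=12600 → min 2440 | A₂..A₄: k=2: 0+4000+4·25·16=5600; k=3: 1000+0+4·10·16=1640 → min 1640 | A₃..A₅: k=3: 0+1920+25·10·12=4920; k=4: 4000+0+25·16·12=8800 → min 4920.
Length 4: A₁..A₄: k=1: 0+1640+36·4·16=3944; k=2: 3600+4000+36·25·16=22000; k=3: 2440+0+36·10·16=8200 → min 3944 | A₂..A₅: k=2: 0+4920+4·25·12=6120; k=3: 1000+1920+4·10·12=3400; k=4: 1640+0+4·16·12=2408 → min 2408.
Length 5: A₁..A₅: k=1: 0+2408+36·4·12=4136; k=2: 3600+4920+36·25·12=19320; k=3: 2440+1920+36·10·12=8680; k=4: 3944+0+36·16·12=10856 → min 4136.
Optimal order: (A₁·(((A₂·A₃)·A₄)·A₅)) with cost 4136.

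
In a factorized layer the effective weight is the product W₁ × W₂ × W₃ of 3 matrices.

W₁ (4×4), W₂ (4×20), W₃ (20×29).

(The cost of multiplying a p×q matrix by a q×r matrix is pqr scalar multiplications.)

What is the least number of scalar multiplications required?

2640

Order (W₁ × (W₂ × W₃)): (W₂ × W₃): 4×20 by 20×29 → 4×29, cost 4·20·29 = 2320; (W₁ × (W₂ × W₃)): 4×4 by 4×29 → 4×29, cost 4·4·29 = 464; cumulative 2784. Total 2784.
Order ((W₁ × W₂) × W₃): (W₁ × W₂): 4×4 by 4×20 → 4×20, cost 4·4·20 = 320; ((W₁ × W₂) × W₃): 4×20 by 20×29 → 4×29, cost 4·20·29 = 2320; cumulative 2640. Total 2640.
Minimum: 2640.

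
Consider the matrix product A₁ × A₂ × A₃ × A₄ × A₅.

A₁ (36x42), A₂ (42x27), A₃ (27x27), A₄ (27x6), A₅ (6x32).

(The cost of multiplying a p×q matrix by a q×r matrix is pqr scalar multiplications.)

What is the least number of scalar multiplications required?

27162

Adjacent pairs: A₁A₂ = 36·42·27 = 40824; A₂A₃ = 42·27·27 = 30618; A₃A₄ = 27·27·6 = 4374; A₄A₅ = 27·6·32 = 5184.
Length 3: A₁..A₃: k=1: 0+30618+36·42·27=71442; k=2: 40824+0+36·27·27=67068 → min 67068 | A₂..A₄: k=2: 0+4374+42·27·6=11178; k=3: 30618+0+42·27·6=37422 → min 11178 | A₃..A₅: k=3: 0+5184+27·27·32=28512; k=4: 4374+0+27·6·32=9558 → min 9558.
Length 4: A₁..A₄: k=1: 0+11178+36·42·6=20250; k=2: 40824+4374+36·27·6=51030; k=3: 67068+0+36·27·6=72900 → min 20250 | A₂..A₅: k=2: 0+9558+42·27·32=45846; k=3: 30618+5184+42·27·32=72090; k=4: 11178+0+42·6·32=19242 → min 19242.
Length 5: A₁..A₅: k=1: 0+19242+36·42·32=67626; k=2: 40824+9558+36·27·32=81486; k=3: 67068+5184+36·27·32=103356; k=4: 20250+0+36·6·32=27162 → min 27162.
Optimal order: ((A₁ × (A₂ × (A₃ × A₄))) × A₅) with cost 27162.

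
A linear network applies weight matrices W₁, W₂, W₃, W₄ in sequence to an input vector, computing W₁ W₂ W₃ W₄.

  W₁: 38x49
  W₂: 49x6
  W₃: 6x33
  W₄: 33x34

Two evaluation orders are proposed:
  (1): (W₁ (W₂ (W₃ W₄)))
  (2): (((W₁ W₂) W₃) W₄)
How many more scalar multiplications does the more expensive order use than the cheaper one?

Order (1) = (W₁ (W₂ (W₃ W₄))): (W₃ W₄): 6×33 by 33×34 → 6×34, cost 6·33·34 = 6732; (W₂ (W₃ W₄)): 49×6 by 6×34 → 49×34, cost 49·6·34 = 9996; cumulative 16728; (W₁ (W₂ (W₃ W₄))): 38×49 by 49×34 → 38×34, cost 38·49·34 = 63308; cumulative 80036. Total 80036.
Order (2) = (((W₁ W₂) W₃) W₄): (W₁ W₂): 38×49 by 49×6 → 38×6, cost 38·49·6 = 11172; ((W₁ W₂) W₃): 38×6 by 6×33 → 38×33, cost 38·6·33 = 7524; cumulative 18696; (((W₁ W₂) W₃) W₄): 38×33 by 33×34 → 38×34, cost 38·33·34 = 42636; cumulative 61332. Total 61332.
Difference: |80036 − 61332| = 18704.

18704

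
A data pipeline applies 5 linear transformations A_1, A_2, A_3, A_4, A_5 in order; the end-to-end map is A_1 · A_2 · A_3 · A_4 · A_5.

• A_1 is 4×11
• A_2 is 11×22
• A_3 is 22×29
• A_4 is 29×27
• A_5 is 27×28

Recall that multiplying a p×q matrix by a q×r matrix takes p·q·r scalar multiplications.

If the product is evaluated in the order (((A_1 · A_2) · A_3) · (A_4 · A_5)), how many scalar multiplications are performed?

(A_1 · A_2): 4×11 by 11×22 → 4×22, cost 4·11·22 = 968
((A_1 · A_2) · A_3): 4×22 by 22×29 → 4×29, cost 4·22·29 = 2552; cumulative 3520
(A_4 · A_5): 29×27 by 27×28 → 29×28, cost 29·27·28 = 21924
(((A_1 · A_2) · A_3) · (A_4 · A_5)): 4×29 by 29×28 → 4×28, cost 4·29·28 = 3248; cumulative 28692
Total: 28692 scalar multiplications.

28692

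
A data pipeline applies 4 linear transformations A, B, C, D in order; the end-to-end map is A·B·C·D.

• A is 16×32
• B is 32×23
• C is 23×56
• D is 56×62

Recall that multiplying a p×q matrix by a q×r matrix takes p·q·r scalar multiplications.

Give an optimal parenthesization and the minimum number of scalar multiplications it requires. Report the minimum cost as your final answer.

87936

Adjacent pairs: AB = 16·32·23 = 11776; BC = 32·23·56 = 41216; CD = 23·56·62 = 79856.
Length 3: A..C: k=1: 0+41216+16·32·56=69888; k=2: 11776+0+16·23·56=32384 → min 32384 | B..D: k=2: 0+79856+32·23·62=125488; k=3: 41216+0+32·56·62=152320 → min 125488.
Length 4: A..D: k=1: 0+125488+16·32·62=157232; k=2: 11776+79856+16·23·62=114448; k=3: 32384+0+16·56·62=87936 → min 87936.
Optimal parenthesization: (((A·B)·C)·D) with cost 87936.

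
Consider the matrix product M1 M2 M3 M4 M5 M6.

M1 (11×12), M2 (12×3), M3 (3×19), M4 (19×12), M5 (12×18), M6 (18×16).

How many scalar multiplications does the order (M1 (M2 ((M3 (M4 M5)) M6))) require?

(M4 M5): 19×12 by 12×18 → 19×18, cost 19·12·18 = 4104
(M3 (M4 M5)): 3×19 by 19×18 → 3×18, cost 3·19·18 = 1026; cumulative 5130
((M3 (M4 M5)) M6): 3×18 by 18×16 → 3×16, cost 3·18·16 = 864; cumulative 5994
(M2 ((M3 (M4 M5)) M6)): 12×3 by 3×16 → 12×16, cost 12·3·16 = 576; cumulative 6570
(M1 (M2 ((M3 (M4 M5)) M6))): 11×12 by 12×16 → 11×16, cost 11·12·16 = 2112; cumulative 8682
Total: 8682 scalar multiplications.

8682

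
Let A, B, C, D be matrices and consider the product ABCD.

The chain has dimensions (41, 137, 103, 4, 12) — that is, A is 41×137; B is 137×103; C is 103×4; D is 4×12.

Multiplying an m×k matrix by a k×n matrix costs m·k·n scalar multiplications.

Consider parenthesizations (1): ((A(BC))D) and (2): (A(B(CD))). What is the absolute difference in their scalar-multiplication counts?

Order (1) = ((A(BC))D): (BC): 137×103 by 103×4 → 137×4, cost 137·103·4 = 56444; (A(BC)): 41×137 by 137×4 → 41×4, cost 41·137·4 = 22468; cumulative 78912; ((A(BC))D): 41×4 by 4×12 → 41×12, cost 41·4·12 = 1968; cumulative 80880. Total 80880.
Order (2) = (A(B(CD))): (CD): 103×4 by 4×12 → 103×12, cost 103·4·12 = 4944; (B(CD)): 137×103 by 103×12 → 137×12, cost 137·103·12 = 169332; cumulative 174276; (A(B(CD))): 41×137 by 137×12 → 41×12, cost 41·137·12 = 67404; cumulative 241680. Total 241680.
Difference: |80880 − 241680| = 160800.

160800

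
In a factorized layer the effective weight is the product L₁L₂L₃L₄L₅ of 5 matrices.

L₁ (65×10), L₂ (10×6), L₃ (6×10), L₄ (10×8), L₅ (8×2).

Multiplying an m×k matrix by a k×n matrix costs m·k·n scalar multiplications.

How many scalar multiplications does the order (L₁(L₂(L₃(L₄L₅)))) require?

(L₄L₅): 10×8 by 8×2 → 10×2, cost 10·8·2 = 160
(L₃(L₄L₅)): 6×10 by 10×2 → 6×2, cost 6·10·2 = 120; cumulative 280
(L₂(L₃(L₄L₅))): 10×6 by 6×2 → 10×2, cost 10·6·2 = 120; cumulative 400
(L₁(L₂(L₃(L₄L₅)))): 65×10 by 10×2 → 65×2, cost 65·10·2 = 1300; cumulative 1700
Total: 1700 scalar multiplications.

1700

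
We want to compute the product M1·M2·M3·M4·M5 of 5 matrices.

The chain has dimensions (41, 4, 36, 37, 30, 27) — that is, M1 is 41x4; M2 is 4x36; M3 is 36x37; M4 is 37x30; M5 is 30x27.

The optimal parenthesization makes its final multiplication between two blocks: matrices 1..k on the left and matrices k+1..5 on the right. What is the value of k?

Adjacent pairs: M1M2 = 41·4·36 = 5904; M2M3 = 4·36·37 = 5328; M3M4 = 36·37·30 = 39960; M4M5 = 37·30·27 = 29970.
Length 3: M1..M3: k=1: 0+5328+41·4·37=11396; k=2: 5904+0+41·36·37=60516 → min 11396 | M2..M4: k=2: 0+39960+4·36·30=44280; k=3: 5328+0+4·37·30=9768 → min 9768 | M3..M5: k=3: 0+29970+36·37·27=65934; k=4: 39960+0+36·30·27=69120 → min 65934.
Length 4: M1..M4: k=1: 0+9768+41·4·30=14688; k=2: 5904+39960+41·36·30=90144; k=3: 11396+0+41·37·30=56906 → min 14688 | M2..M5: k=2: 0+65934+4·36·27=69822; k=3: 5328+29970+4·37·27=39294; k=4: 9768+0+4·30·27=13008 → min 13008.
Top-level splits: k=1: (M1..M1)·(M2..M5) → 0+13008+41·4·27 = 17436; k=2: (M1..M2)·(M3..M5) → 5904+65934+41·36·27 = 111690; k=3: (M1..M3)·(M4..M5) → 11396+29970+41·37·27 = 82325; k=4: (M1..M4)·(M5..M5) → 14688+0+41·30·27 = 47898.
Best split is after M1, i.e. k = 1.

1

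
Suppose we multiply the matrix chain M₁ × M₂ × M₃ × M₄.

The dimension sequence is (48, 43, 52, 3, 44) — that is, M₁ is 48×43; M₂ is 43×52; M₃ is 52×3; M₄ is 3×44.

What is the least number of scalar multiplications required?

Adjacent pairs: M₁M₂ = 48·43·52 = 107328; M₂M₃ = 43·52·3 = 6708; M₃M₄ = 52·3·44 = 6864.
Length 3: M₁..M₃: k=1: 0+6708+48·43·3=12900; k=2: 107328+0+48·52·3=114816 → min 12900 | M₂..M₄: k=2: 0+6864+43·52·44=105248; k=3: 6708+0+43·3·44=12384 → min 12384.
Length 4: M₁..M₄: k=1: 0+12384+48·43·44=103200; k=2: 107328+6864+48·52·44=224016; k=3: 12900+0+48·3·44=19236 → min 19236.
Optimal order: ((M₁ × (M₂ × M₃)) × M₄) with cost 19236.

19236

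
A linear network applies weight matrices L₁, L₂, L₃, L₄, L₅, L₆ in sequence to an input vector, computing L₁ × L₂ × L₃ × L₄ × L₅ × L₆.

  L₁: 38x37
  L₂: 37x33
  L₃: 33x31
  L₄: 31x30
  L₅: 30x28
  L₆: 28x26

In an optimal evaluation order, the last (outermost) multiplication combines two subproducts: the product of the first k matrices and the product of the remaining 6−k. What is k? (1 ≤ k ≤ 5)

1

Adjacent pairs: L₁L₂ = 38·37·33 = 46398; L₂L₃ = 37·33·31 = 37851; L₃L₄ = 33·31·30 = 30690; L₄L₅ = 31·30·28 = 26040; L₅L₆ = 30·28·26 = 21840.
Length 3: L₁..L₃: k=1: 0+37851+38·37·31=81437; k=2: 46398+0+38·33·31=85272 → min 81437 | L₂..L₄: k=2: 0+30690+37·33·30=67320; k=3: 37851+0+37·31·30=72261 → min 67320 | L₃..L₅: k=3: 0+26040+33·31·28=54684; k=4: 30690+0+33·30·28=58410 → min 54684 | L₄..L₆: k=4: 0+21840+31·30·26=46020; k=5: 26040+0+31·28·26=48608 → min 46020.
Length 4: L₁..L₄: k=1: 0+67320+38·37·30=109500; k=2: 46398+30690+38·33·30=114708; k=3: 81437+0+38·31·30=116777 → min 109500 | L₂..L₅: k=2: 0+54684+37·33·28=88872; k=3: 37851+26040+37·31·28=96007; k=4: 67320+0+37·30·28=98400 → min 88872 | L₃..L₆: k=3: 0+46020+33·31·26=72618; k=4: 30690+21840+33·30·26=78270; k=5: 54684+0+33·28·26=78708 → min 72618.
Length 5: L₁..L₅: k=1: 0+88872+38·37·28=128240; k=2: 46398+54684+38·33·28=136194; k=3: 81437+26040+38·31·28=140461; k=4: 109500+0+38·30·28=141420 → min 128240 | L₂..L₆: k=2: 0+72618+37·33·26=104364; k=3: 37851+46020+37·31·26=113693; k=4: 67320+21840+37·30·26=118020; k=5: 88872+0+37·28·26=115808 → min 104364.
Top-level splits: k=1: (L₁..L₁)·(L₂..L₆) → 0+104364+38·37·26 = 140920; k=2: (L₁..L₂)·(L₃..L₆) → 46398+72618+38·33·26 = 151620; k=3: (L₁..L₃)·(L₄..L₆) → 81437+46020+38·31·26 = 158085; k=4: (L₁..L₄)·(L₅..L₆) → 109500+21840+38·30·26 = 160980; k=5: (L₁..L₅)·(L₆..L₆) → 128240+0+38·28·26 = 155904.
Best split is after L₁, i.e. k = 1.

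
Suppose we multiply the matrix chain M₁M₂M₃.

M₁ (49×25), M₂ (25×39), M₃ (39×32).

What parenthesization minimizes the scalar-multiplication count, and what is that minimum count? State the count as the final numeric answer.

(M₁(M₂M₃)): cost 70400.
((M₁M₂)M₃): cost 108927.
Optimal: (M₁(M₂M₃)) with cost 70400.

70400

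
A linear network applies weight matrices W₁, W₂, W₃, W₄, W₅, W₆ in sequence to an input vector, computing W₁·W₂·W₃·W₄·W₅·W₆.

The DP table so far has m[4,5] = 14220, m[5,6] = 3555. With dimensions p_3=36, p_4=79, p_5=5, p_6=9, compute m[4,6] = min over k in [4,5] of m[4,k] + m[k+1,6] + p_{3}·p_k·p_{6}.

15840

m[4,6] = min over k∈[4,5] of m[4,k]+m[k+1,6]+p_{3}·p_k·p_{6}.
k=4: 0 + 3555 + 36·79·9 = 29151; k=5: 14220 + 0 + 36·5·9 = 15840.
Minimum: 15840 at k=5.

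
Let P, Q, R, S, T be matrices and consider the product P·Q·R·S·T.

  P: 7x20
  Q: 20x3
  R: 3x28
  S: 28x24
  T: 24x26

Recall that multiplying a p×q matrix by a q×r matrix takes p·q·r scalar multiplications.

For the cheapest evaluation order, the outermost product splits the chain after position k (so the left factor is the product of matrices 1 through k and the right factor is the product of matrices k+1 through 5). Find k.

Adjacent pairs: PQ = 7·20·3 = 420; QR = 20·3·28 = 1680; RS = 3·28·24 = 2016; ST = 28·24·26 = 17472.
Length 3: P..R: k=1: 0+1680+7·20·28=5600; k=2: 420+0+7·3·28=1008 → min 1008 | Q..S: k=2: 0+2016+20·3·24=3456; k=3: 1680+0+20·28·24=15120 → min 3456 | R..T: k=3: 0+17472+3·28·26=19656; k=4: 2016+0+3·24·26=3888 → min 3888.
Length 4: P..S: k=1: 0+3456+7·20·24=6816; k=2: 420+2016+7·3·24=2940; k=3: 1008+0+7·28·24=5712 → min 2940 | Q..T: k=2: 0+3888+20·3·26=5448; k=3: 1680+17472+20·28·26=33712; k=4: 3456+0+20·24·26=15936 → min 5448.
Top-level splits: k=1: (P..P)·(Q..T) → 0+5448+7·20·26 = 9088; k=2: (P..Q)·(R..T) → 420+3888+7·3·26 = 4854; k=3: (P..R)·(S..T) → 1008+17472+7·28·26 = 23576; k=4: (P..S)·(T..T) → 2940+0+7·24·26 = 7308.
Best split is after Q, i.e. k = 2.

2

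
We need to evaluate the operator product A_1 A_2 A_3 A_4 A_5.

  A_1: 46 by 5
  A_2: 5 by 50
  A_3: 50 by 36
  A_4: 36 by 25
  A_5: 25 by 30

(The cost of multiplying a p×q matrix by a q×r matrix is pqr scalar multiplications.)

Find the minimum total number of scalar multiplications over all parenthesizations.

Adjacent pairs: A_1A_2 = 46·5·50 = 11500; A_2A_3 = 5·50·36 = 9000; A_3A_4 = 50·36·25 = 45000; A_4A_5 = 36·25·30 = 27000.
Length 3: A_1..A_3: k=1: 0+9000+46·5·36=17280; k=2: 11500+0+46·50·36=94300 → min 17280 | A_2..A_4: k=2: 0+45000+5·50·25=51250; k=3: 9000+0+5·36·25=13500 → min 13500 | A_3..A_5: k=3: 0+27000+50·36·30=81000; k=4: 45000+0+50·25·30=82500 → min 81000.
Length 4: A_1..A_4: k=1: 0+13500+46·5·25=19250; k=2: 11500+45000+46·50·25=114000; k=3: 17280+0+46·36·25=58680 → min 19250 | A_2..A_5: k=2: 0+81000+5·50·30=88500; k=3: 9000+27000+5·36·30=41400; k=4: 13500+0+5·25·30=17250 → min 17250.
Length 5: A_1..A_5: k=1: 0+17250+46·5·30=24150; k=2: 11500+81000+46·50·30=161500; k=3: 17280+27000+46·36·30=93960; k=4: 19250+0+46·25·30=53750 → min 24150.
Optimal order: (A_1 (((A_2 A_3) A_4) A_5)) with cost 24150.

24150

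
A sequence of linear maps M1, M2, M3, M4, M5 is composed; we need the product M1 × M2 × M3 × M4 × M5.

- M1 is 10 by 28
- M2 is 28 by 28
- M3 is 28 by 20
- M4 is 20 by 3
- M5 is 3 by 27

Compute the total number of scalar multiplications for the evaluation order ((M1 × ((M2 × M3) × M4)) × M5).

19010

(M2 × M3): 28×28 by 28×20 → 28×20, cost 28·28·20 = 15680
((M2 × M3) × M4): 28×20 by 20×3 → 28×3, cost 28·20·3 = 1680; cumulative 17360
(M1 × ((M2 × M3) × M4)): 10×28 by 28×3 → 10×3, cost 10·28·3 = 840; cumulative 18200
((M1 × ((M2 × M3) × M4)) × M5): 10×3 by 3×27 → 10×27, cost 10·3·27 = 810; cumulative 19010
Total: 19010 scalar multiplications.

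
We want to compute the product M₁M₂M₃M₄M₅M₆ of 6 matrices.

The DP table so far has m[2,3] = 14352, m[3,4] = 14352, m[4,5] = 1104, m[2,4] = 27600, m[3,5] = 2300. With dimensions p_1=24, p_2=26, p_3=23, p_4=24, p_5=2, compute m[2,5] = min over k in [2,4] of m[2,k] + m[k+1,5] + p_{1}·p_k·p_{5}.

m[2,5] = min over k∈[2,4] of m[2,k]+m[k+1,5]+p_{1}·p_k·p_{5}.
k=2: 0 + 2300 + 24·26·2 = 3548; k=3: 14352 + 1104 + 24·23·2 = 16560; k=4: 27600 + 0 + 24·24·2 = 28752.
Minimum: 3548 at k=2.

3548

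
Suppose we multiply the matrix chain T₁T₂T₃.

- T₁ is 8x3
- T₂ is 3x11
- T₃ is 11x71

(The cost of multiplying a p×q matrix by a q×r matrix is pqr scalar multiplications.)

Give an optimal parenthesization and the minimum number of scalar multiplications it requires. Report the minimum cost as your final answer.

4047

(T₁(T₂T₃)): cost 4047.
((T₁T₂)T₃): cost 6512.
Optimal: (T₁(T₂T₃)) with cost 4047.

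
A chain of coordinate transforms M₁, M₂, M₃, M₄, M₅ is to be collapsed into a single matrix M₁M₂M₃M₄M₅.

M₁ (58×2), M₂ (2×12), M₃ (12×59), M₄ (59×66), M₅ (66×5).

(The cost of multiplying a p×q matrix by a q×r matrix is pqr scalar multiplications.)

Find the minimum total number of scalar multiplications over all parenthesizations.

Adjacent pairs: M₁M₂ = 58·2·12 = 1392; M₂M₃ = 2·12·59 = 1416; M₃M₄ = 12·59·66 = 46728; M₄M₅ = 59·66·5 = 19470.
Length 3: M₁..M₃: k=1: 0+1416+58·2·59=8260; k=2: 1392+0+58·12·59=42456 → min 8260 | M₂..M₄: k=2: 0+46728+2·12·66=48312; k=3: 1416+0+2·59·66=9204 → min 9204 | M₃..M₅: k=3: 0+19470+12·59·5=23010; k=4: 46728+0+12·66·5=50688 → min 23010.
Length 4: M₁..M₄: k=1: 0+9204+58·2·66=16860; k=2: 1392+46728+58·12·66=94056; k=3: 8260+0+58·59·66=234112 → min 16860 | M₂..M₅: k=2: 0+23010+2·12·5=23130; k=3: 1416+19470+2·59·5=21476; k=4: 9204+0+2·66·5=9864 → min 9864.
Length 5: M₁..M₅: k=1: 0+9864+58·2·5=10444; k=2: 1392+23010+58·12·5=27882; k=3: 8260+19470+58·59·5=44840; k=4: 16860+0+58·66·5=36000 → min 10444.
Optimal order: (M₁(((M₂M₃)M₄)M₅)) with cost 10444.

10444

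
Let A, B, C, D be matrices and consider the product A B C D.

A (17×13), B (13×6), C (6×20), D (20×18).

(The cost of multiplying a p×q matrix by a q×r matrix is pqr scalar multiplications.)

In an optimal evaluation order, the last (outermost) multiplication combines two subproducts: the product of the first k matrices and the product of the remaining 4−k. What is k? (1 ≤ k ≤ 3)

2

Adjacent pairs: AB = 17·13·6 = 1326; BC = 13·6·20 = 1560; CD = 6·20·18 = 2160.
Length 3: A..C: k=1: 0+1560+17·13·20=5980; k=2: 1326+0+17·6·20=3366 → min 3366 | B..D: k=2: 0+2160+13·6·18=3564; k=3: 1560+0+13·20·18=6240 → min 3564.
Top-level splits: k=1: (A..A)·(B..D) → 0+3564+17·13·18 = 7542; k=2: (A..B)·(C..D) → 1326+2160+17·6·18 = 5322; k=3: (A..C)·(D..D) → 3366+0+17·20·18 = 9486.
Best split is after B, i.e. k = 2.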